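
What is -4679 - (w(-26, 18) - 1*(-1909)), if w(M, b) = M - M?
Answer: -6588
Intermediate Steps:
w(M, b) = 0
-4679 - (w(-26, 18) - 1*(-1909)) = -4679 - (0 - 1*(-1909)) = -4679 - (0 + 1909) = -4679 - 1*1909 = -4679 - 1909 = -6588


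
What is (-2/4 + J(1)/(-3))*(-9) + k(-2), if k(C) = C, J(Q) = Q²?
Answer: 11/2 ≈ 5.5000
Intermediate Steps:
(-2/4 + J(1)/(-3))*(-9) + k(-2) = (-2/4 + 1²/(-3))*(-9) - 2 = (-2*¼ + 1*(-⅓))*(-9) - 2 = (-½ - ⅓)*(-9) - 2 = -⅚*(-9) - 2 = 15/2 - 2 = 11/2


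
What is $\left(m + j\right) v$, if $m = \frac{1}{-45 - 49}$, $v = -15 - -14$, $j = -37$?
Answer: $\frac{3479}{94} \approx 37.011$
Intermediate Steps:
$v = -1$ ($v = -15 + 14 = -1$)
$m = - \frac{1}{94}$ ($m = \frac{1}{-94} = - \frac{1}{94} \approx -0.010638$)
$\left(m + j\right) v = \left(- \frac{1}{94} - 37\right) \left(-1\right) = \left(- \frac{3479}{94}\right) \left(-1\right) = \frac{3479}{94}$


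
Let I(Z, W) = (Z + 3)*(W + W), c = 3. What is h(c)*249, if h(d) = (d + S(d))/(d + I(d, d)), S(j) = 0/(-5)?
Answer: 249/13 ≈ 19.154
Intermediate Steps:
S(j) = 0 (S(j) = 0*(-⅕) = 0)
I(Z, W) = 2*W*(3 + Z) (I(Z, W) = (3 + Z)*(2*W) = 2*W*(3 + Z))
h(d) = d/(d + 2*d*(3 + d)) (h(d) = (d + 0)/(d + 2*d*(3 + d)) = d/(d + 2*d*(3 + d)))
h(c)*249 = 249/(7 + 2*3) = 249/(7 + 6) = 249/13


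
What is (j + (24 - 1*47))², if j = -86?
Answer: 11881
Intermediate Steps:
(j + (24 - 1*47))² = (-86 + (24 - 1*47))² = (-86 + (24 - 47))² = (-86 - 23)² = (-109)² = 11881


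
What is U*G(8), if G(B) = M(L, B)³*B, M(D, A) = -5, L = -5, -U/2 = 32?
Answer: 64000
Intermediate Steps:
U = -64 (U = -2*32 = -64)
G(B) = -125*B (G(B) = (-5)³*B = -125*B)
U*G(8) = -(-8000)*8 = -64*(-1000) = 64000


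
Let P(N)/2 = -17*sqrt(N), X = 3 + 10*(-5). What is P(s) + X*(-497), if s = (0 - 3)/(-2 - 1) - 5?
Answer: 23359 - 68*I ≈ 23359.0 - 68.0*I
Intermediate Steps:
X = -47 (X = 3 - 50 = -47)
s = -4 (s = -3/(-3) - 5 = -3*(-1/3) - 5 = 1 - 5 = -4)
P(N) = -34*sqrt(N) (P(N) = 2*(-17*sqrt(N)) = -34*sqrt(N))
P(s) + X*(-497) = -68*I - 47*(-497) = -68*I + 23359 = 23359 - 68*I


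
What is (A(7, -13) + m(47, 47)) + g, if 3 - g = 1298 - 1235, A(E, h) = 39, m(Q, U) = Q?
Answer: 26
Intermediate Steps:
g = -60 (g = 3 - (1298 - 1235) = 3 - 1*63 = 3 - 63 = -60)
(A(7, -13) + m(47, 47)) + g = (39 + 47) - 60 = 86 - 60 = 26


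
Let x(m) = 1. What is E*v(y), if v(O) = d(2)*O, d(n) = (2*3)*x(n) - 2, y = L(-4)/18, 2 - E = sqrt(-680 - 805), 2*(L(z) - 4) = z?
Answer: 8/9 - 4*I*sqrt(165)/3 ≈ 0.88889 - 17.127*I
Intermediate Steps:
L(z) = 4 + z/2
E = 2 - 3*I*sqrt(165) (E = 2 - sqrt(-680 - 805) = 2 - sqrt(-1485) = 2 - 3*I*sqrt(165) ≈ 2.0 - 38.536*I)
y = 1/9 (y = (4 + (1/2)*(-4))/18 = (4 - 2)*(1/18) = 2*(1/18) = 1/9 ≈ 0.11111)
d(n) = 4 (d(n) = (2*3)*1 - 2 = 6*1 - 2 = 6 - 2 = 4)
v(O) = 4*O
E*v(y) = (2 - 3*I*sqrt(165))*(4*(1/9)) = (2 - 3*I*sqrt(165))*(4/9) = 8/9 - 4*I*sqrt(165)/3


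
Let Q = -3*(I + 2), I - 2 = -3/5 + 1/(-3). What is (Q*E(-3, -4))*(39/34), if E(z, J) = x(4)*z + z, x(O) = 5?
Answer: 16146/85 ≈ 189.95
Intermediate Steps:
I = 16/15 (I = 2 + (-3/5 + 1/(-3)) = 2 + (-3*⅕ + 1*(-⅓)) = 2 + (-⅗ - ⅓) = 2 - 14/15 = 16/15 ≈ 1.0667)
Q = -46/5 (Q = -3*(16/15 + 2) = -3*46/15 = -46/5 ≈ -9.2000)
E(z, J) = 6*z (E(z, J) = 5*z + z = 6*z)
(Q*E(-3, -4))*(39/34) = (-276*(-3)/5)*(39/34) = (-46/5*(-18))*(39*(1/34)) = (828/5)*(39/34) = 16146/85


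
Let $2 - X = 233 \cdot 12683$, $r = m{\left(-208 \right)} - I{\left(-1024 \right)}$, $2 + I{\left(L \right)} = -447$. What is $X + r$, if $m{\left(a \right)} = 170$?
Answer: $-2954518$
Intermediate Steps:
$I{\left(L \right)} = -449$ ($I{\left(L \right)} = -2 - 447 = -449$)
$r = 619$ ($r = 170 - -449 = 170 + 449 = 619$)
$X = -2955137$ ($X = 2 - 233 \cdot 12683 = 2 - 2955139 = -2955137$)
$X + r = -2955137 + 619 = -2954518$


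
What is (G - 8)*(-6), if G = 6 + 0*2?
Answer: 12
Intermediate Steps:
G = 6 (G = 6 + 0 = 6)
(G - 8)*(-6) = (6 - 8)*(-6) = -2*(-6) = 12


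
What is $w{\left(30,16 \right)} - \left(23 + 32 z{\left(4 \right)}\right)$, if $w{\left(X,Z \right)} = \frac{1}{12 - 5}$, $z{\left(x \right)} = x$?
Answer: $- \frac{1056}{7} \approx -150.86$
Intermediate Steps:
$w{\left(X,Z \right)} = \frac{1}{7}$
$w{\left(30,16 \right)} - \left(23 + 32 z{\left(4 \right)}\right) = \frac{1}{7} - \left(23 + 32 \cdot 4\right) = \frac{1}{7} - \left(23 + 128\right) = \frac{1}{7} - 151 = - \frac{1056}{7}$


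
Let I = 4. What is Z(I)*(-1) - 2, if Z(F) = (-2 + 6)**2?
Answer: -18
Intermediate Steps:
Z(F) = 16 (Z(F) = 4**2 = 16)
Z(I)*(-1) - 2 = 16*(-1) - 2 = -16 - 2 = -18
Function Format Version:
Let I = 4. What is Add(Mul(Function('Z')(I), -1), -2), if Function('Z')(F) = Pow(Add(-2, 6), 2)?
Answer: -18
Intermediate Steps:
Function('Z')(F) = 16 (Function('Z')(F) = Pow(4, 2) = 16)
Add(Mul(Function('Z')(I), -1), -2) = Add(Mul(16, -1), -2) = Add(-16, -2) = -18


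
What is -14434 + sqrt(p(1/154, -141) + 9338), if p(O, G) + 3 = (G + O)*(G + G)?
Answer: -14434 + 2*sqrt(72771314)/77 ≈ -14212.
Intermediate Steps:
p(O, G) = -3 + 2*G*(G + O) (p(O, G) = -3 + (G + O)*(G + G) = -3 + (G + O)*(2*G) = -3 + 2*G*(G + O))
-14434 + sqrt(p(1/154, -141) + 9338) = -14434 + sqrt((-3 + 2*(-141)**2 + 2*(-141)/154) + 9338) = -14434 + sqrt((-3 + 2*19881 + 2*(-141)*(1/154)) + 9338) = -14434 + sqrt((-3 + 39762 - 141/77) + 9338) = -14434 + sqrt(3061302/77 + 9338) = -14434 + sqrt(3780328/77) = -14434 + 2*sqrt(72771314)/77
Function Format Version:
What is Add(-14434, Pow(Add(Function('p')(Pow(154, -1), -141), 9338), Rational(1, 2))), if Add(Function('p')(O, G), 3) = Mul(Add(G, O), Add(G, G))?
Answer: Add(-14434, Mul(Rational(2, 77), Pow(72771314, Rational(1, 2)))) ≈ -14212.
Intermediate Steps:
Function('p')(O, G) = Add(-3, Mul(2, G, Add(G, O))) (Function('p')(O, G) = Add(-3, Mul(Add(G, O), Add(G, G))) = Add(-3, Mul(Add(G, O), Mul(2, G))) = Add(-3, Mul(2, G, Add(G, O))))
Add(-14434, Pow(Add(Function('p')(Pow(154, -1), -141), 9338), Rational(1, 2))) = Add(-14434, Pow(Add(Add(-3, Mul(2, Pow(-141, 2)), Mul(2, -141, Pow(154, -1))), 9338), Rational(1, 2))) = Add(-14434, Pow(Add(Add(-3, Mul(2, 19881), Mul(2, -141, Rational(1, 154))), 9338), Rational(1, 2))) = Add(-14434, Pow(Add(Add(-3, 39762, Rational(-141, 77)), 9338), Rational(1, 2))) = Add(-14434, Pow(Add(Rational(3061302, 77), 9338), Rational(1, 2))) = Add(-14434, Pow(Rational(3780328, 77), Rational(1, 2))) = Add(-14434, Mul(Rational(2, 77), Pow(72771314, Rational(1, 2))))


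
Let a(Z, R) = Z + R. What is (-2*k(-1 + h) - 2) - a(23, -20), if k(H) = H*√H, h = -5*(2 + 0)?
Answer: -5 + 22*I*√11 ≈ -5.0 + 72.966*I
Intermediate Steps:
a(Z, R) = R + Z
h = -10 (h = -5*2 = -10)
k(H) = H^(3/2)
(-2*k(-1 + h) - 2) - a(23, -20) = (-2*(-1 - 10)^(3/2) - 2) - (-20 + 23) = (-(-22)*I*√11 - 2) - 1*3 = (-(-22)*I*√11 - 2) - 3 = (22*I*√11 - 2) - 3 = (-2 + 22*I*√11) - 3 = -5 + 22*I*√11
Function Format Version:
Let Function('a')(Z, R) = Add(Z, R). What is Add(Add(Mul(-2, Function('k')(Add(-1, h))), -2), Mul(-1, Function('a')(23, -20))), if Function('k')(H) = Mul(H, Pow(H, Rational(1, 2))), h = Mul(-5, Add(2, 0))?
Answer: Add(-5, Mul(22, I, Pow(11, Rational(1, 2)))) ≈ Add(-5.0000, Mul(72.966, I))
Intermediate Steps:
Function('a')(Z, R) = Add(R, Z)
h = -10 (h = Mul(-5, 2) = -10)
Function('k')(H) = Pow(H, Rational(3, 2))
Add(Add(Mul(-2, Function('k')(Add(-1, h))), -2), Mul(-1, Function('a')(23, -20))) = Add(Add(Mul(-2, Pow(Add(-1, -10), Rational(3, 2))), -2), Mul(-1, Add(-20, 23))) = Add(Add(Mul(-2, Pow(-11, Rational(3, 2))), -2), Mul(-1, 3)) = Add(Add(Mul(-2, Mul(-11, I, Pow(11, Rational(1, 2)))), -2), -3) = Add(Add(Mul(22, I, Pow(11, Rational(1, 2))), -2), -3) = Add(Add(-2, Mul(22, I, Pow(11, Rational(1, 2)))), -3) = Add(-5, Mul(22, I, Pow(11, Rational(1, 2))))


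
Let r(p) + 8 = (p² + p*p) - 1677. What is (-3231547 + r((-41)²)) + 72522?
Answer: 2490812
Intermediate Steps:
r(p) = -1685 + 2*p² (r(p) = -8 + ((p² + p*p) - 1677) = -8 + ((p² + p²) - 1677) = -8 + (2*p² - 1677) = -8 + (-1677 + 2*p²) = -1685 + 2*p²)
(-3231547 + r((-41)²)) + 72522 = (-3231547 + (-1685 + 2*((-41)²)²)) + 72522 = (-3231547 + (-1685 + 2*1681²)) + 72522 = (-3231547 + (-1685 + 2*2825761)) + 72522 = (-3231547 + (-1685 + 5651522)) + 72522 = (-3231547 + 5649837) + 72522 = 2418290 + 72522 = 2490812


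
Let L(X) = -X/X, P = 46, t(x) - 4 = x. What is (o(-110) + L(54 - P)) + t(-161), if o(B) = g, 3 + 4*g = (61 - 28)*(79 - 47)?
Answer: 421/4 ≈ 105.25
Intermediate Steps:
t(x) = 4 + x
g = 1053/4 (g = -¾ + ((61 - 28)*(79 - 47))/4 = -¾ + (33*32)/4 = -¾ + (¼)*1056 = -¾ + 264 = 1053/4 ≈ 263.25)
L(X) = -1 (L(X) = -1*1 = -1)
o(B) = 1053/4
(o(-110) + L(54 - P)) + t(-161) = (1053/4 - 1) + (4 - 161) = 1049/4 - 157 = 421/4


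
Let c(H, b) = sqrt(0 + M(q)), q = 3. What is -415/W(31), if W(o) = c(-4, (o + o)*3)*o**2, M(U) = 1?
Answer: -415/961 ≈ -0.43184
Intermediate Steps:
c(H, b) = 1 (c(H, b) = sqrt(0 + 1) = sqrt(1) = 1)
W(o) = o**2 (W(o) = 1*o**2 = o**2)
-415/W(31) = -415/(31**2) = -415/961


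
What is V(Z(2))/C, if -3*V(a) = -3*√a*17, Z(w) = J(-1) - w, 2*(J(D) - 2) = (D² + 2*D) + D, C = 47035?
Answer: 17*I/47035 ≈ 0.00036143*I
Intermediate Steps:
J(D) = 2 + D²/2 + 3*D/2 (J(D) = 2 + ((D² + 2*D) + D)/2 = 2 + (D² + 3*D)/2 = 2 + (D²/2 + 3*D/2) = 2 + D²/2 + 3*D/2)
Z(w) = 1 - w (Z(w) = (2 + (½)*(-1)² + (3/2)*(-1)) - w = (2 + (½)*1 - 3/2) - w = (2 + ½ - 3/2) - w = 1 - w)
V(a) = 17*√a (V(a) = -(-3*√a)*17/3 = -(-17)*√a = 17*√a)
V(Z(2))/C = (17*√(1 - 1*2))/47035 = (17*√(1 - 2))*(1/47035) = (17*√(-1))*(1/47035) = (17*I)*(1/47035) = 17*I/47035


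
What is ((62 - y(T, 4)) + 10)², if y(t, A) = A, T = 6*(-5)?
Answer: 4624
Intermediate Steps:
T = -30
((62 - y(T, 4)) + 10)² = ((62 - 1*4) + 10)² = ((62 - 4) + 10)² = (58 + 10)² = 68² = 4624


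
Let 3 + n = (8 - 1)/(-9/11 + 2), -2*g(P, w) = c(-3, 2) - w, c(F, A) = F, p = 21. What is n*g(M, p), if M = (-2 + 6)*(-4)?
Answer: 456/13 ≈ 35.077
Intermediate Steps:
M = -16 (M = 4*(-4) = -16)
g(P, w) = 3/2 + w/2 (g(P, w) = -(-3 - w)/2 = 3/2 + w/2)
n = 38/13 (n = -3 + (8 - 1)/(-9/11 + 2) = -3 + 7/(-9*1/11 + 2) = -3 + 7/(-9/11 + 2) = -3 + 7/(13/11) = -3 + 7*(11/13) = -3 + 77/13 = 38/13 ≈ 2.9231)
n*g(M, p) = 38*(3/2 + (½)*21)/13 = 38*(3/2 + 21/2)/13 = (38/13)*12 = 456/13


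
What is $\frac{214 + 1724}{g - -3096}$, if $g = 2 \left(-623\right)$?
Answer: $\frac{969}{925} \approx 1.0476$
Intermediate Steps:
$g = -1246$
$\frac{214 + 1724}{g - -3096} = \frac{214 + 1724}{-1246 - -3096} = \frac{1938}{-1246 + 3096} = \frac{1938}{1850} = 1938 \cdot \frac{1}{1850} = \frac{969}{925}$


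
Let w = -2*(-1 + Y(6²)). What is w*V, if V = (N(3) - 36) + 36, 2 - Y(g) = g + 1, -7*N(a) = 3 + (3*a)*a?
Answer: -2160/7 ≈ -308.57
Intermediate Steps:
N(a) = -3/7 - 3*a²/7 (N(a) = -(3 + (3*a)*a)/7 = -(3 + 3*a²)/7 = -3/7 - 3*a²/7)
Y(g) = 1 - g (Y(g) = 2 - (g + 1) = 2 - (1 + g) = 2 + (-1 - g) = 1 - g)
w = 72 (w = -2*(-1 + (1 - 1*6²)) = -2*(-1 + (1 - 1*36)) = -2*(-1 + (1 - 36)) = -2*(-1 - 35) = -2*(-36) = 72)
V = -30/7 (V = ((-3/7 - 3/7*3²) - 36) + 36 = ((-3/7 - 3/7*9) - 36) + 36 = ((-3/7 - 27/7) - 36) + 36 = (-30/7 - 36) + 36 = -282/7 + 36 = -30/7 ≈ -4.2857)
w*V = 72*(-30/7) = -2160/7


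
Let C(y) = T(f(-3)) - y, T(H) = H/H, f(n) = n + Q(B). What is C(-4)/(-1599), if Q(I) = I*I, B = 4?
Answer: -5/1599 ≈ -0.0031270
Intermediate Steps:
Q(I) = I²
f(n) = 16 + n (f(n) = n + 4² = n + 16 = 16 + n)
T(H) = 1
C(y) = 1 - y
C(-4)/(-1599) = (1 - 1*(-4))/(-1599) = (1 + 4)*(-1/1599) = 5*(-1/1599) = -5/1599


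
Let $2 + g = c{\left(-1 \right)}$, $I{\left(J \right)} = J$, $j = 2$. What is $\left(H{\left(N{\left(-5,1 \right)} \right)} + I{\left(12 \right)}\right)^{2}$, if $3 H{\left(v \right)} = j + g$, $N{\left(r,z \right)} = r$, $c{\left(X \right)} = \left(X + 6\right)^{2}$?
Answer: $\frac{3721}{9} \approx 413.44$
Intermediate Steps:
$c{\left(X \right)} = \left(6 + X\right)^{2}$
$g = 23$ ($g = -2 + \left(6 - 1\right)^{2} = -2 + 5^{2} = -2 + 25 = 23$)
$H{\left(v \right)} = \frac{25}{3}$ ($H{\left(v \right)} = \frac{2 + 23}{3} = \frac{1}{3} \cdot 25 = \frac{25}{3}$)
$\left(H{\left(N{\left(-5,1 \right)} \right)} + I{\left(12 \right)}\right)^{2} = \left(\frac{25}{3} + 12\right)^{2} = \left(\frac{61}{3}\right)^{2} = \frac{3721}{9}$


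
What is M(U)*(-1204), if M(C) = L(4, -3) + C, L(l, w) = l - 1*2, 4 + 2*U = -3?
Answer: 1806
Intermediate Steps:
U = -7/2 (U = -2 + (½)*(-3) = -2 - 3/2 = -7/2 ≈ -3.5000)
L(l, w) = -2 + l (L(l, w) = l - 2 = -2 + l)
M(C) = 2 + C (M(C) = (-2 + 4) + C = 2 + C)
M(U)*(-1204) = (2 - 7/2)*(-1204) = -3/2*(-1204) = 1806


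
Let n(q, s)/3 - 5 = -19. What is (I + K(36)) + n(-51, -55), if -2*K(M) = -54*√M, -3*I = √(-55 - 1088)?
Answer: 120 - I*√127 ≈ 120.0 - 11.269*I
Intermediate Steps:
I = -I*√127 (I = -√(-55 - 1088)/3 = -I*√127 ≈ -11.269*I)
K(M) = 27*√M (K(M) = -(-27)*√M = 27*√M)
n(q, s) = -42 (n(q, s) = 15 + 3*(-19) = 15 - 57 = -42)
(I + K(36)) + n(-51, -55) = (-I*√127 + 27*√36) - 42 = (-I*√127 + 27*6) - 42 = (-I*√127 + 162) - 42 = (162 - I*√127) - 42 = 120 - I*√127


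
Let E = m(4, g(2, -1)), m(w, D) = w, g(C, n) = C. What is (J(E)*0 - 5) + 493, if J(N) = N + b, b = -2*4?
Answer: 488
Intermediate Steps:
E = 4
b = -8
J(N) = -8 + N (J(N) = N - 8 = -8 + N)
(J(E)*0 - 5) + 493 = ((-8 + 4)*0 - 5) + 493 = (-4*0 - 5) + 493 = (0 - 5) + 493 = -5 + 493 = 488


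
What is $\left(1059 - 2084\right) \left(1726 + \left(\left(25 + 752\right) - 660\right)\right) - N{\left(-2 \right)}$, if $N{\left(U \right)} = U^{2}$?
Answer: $-1889079$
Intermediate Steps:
$\left(1059 - 2084\right) \left(1726 + \left(\left(25 + 752\right) - 660\right)\right) - N{\left(-2 \right)} = \left(1059 - 2084\right) \left(1726 + \left(\left(25 + 752\right) - 660\right)\right) - \left(-2\right)^{2} = \left(1059 - 2084\right) \left(1726 + \left(777 - 660\right)\right) - 4 = - 1025 \left(1726 + 117\right) - 4 = \left(-1025\right) 1843 - 4 = -1889075 - 4 = -1889079$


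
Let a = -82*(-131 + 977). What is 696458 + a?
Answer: 627086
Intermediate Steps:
a = -69372 (a = -82*846 = -69372)
696458 + a = 696458 - 69372 = 627086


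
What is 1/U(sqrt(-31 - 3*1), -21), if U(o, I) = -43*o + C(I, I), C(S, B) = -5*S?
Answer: 105/73891 + 43*I*sqrt(34)/73891 ≈ 0.001421 + 0.0033933*I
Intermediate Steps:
U(o, I) = -43*o - 5*I
1/U(sqrt(-31 - 3*1), -21) = 1/(-43*sqrt(-31 - 3*1) - 5*(-21)) = 1/(-43*sqrt(-31 - 3) + 105) = 1/(-43*I*sqrt(34) + 105) = 1/(105 - 43*I*sqrt(34))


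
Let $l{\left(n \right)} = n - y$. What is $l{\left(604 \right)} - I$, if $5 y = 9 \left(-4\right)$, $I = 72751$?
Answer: $- \frac{360699}{5} \approx -72140.0$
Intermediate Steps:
$y = - \frac{36}{5}$ ($y = \frac{9 \left(-4\right)}{5} = \frac{1}{5} \left(-36\right) = - \frac{36}{5} \approx -7.2$)
$l{\left(n \right)} = \frac{36}{5} + n$ ($l{\left(n \right)} = n - - \frac{36}{5} = n + \frac{36}{5} = \frac{36}{5} + n$)
$l{\left(604 \right)} - I = \left(\frac{36}{5} + 604\right) - 72751 = \frac{3056}{5} - 72751 = - \frac{360699}{5}$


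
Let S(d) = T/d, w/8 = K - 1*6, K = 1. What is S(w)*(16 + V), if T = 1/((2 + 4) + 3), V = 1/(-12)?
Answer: -191/4320 ≈ -0.044213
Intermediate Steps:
V = -1/12 ≈ -0.083333
w = -40 (w = 8*(1 - 1*6) = 8*(1 - 6) = 8*(-5) = -40)
T = ⅑ (T = 1/(6 + 3) = 1/9 = ⅑ ≈ 0.11111)
S(d) = 1/(9*d)
S(w)*(16 + V) = ((⅑)/(-40))*(16 - 1/12) = ((⅑)*(-1/40))*(191/12) = -1/360*191/12 = -191/4320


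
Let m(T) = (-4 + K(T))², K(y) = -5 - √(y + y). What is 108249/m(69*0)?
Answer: 36083/27 ≈ 1336.4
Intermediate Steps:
K(y) = -5 - √2*√y (K(y) = -5 - √(2*y) = -5 - √2*√y)
m(T) = (-9 - √2*√T)² (m(T) = (-4 + (-5 - √2*√T))² = (-9 - √2*√T)²)
108249/m(69*0) = 108249/((9 + √2*√(69*0))²) = 108249/((9 + √2*√0)²) = 108249/((9 + √2*0)²) = 108249/((9 + 0)²) = 108249/(9²) = 108249/81 = 108249*(1/81) = 36083/27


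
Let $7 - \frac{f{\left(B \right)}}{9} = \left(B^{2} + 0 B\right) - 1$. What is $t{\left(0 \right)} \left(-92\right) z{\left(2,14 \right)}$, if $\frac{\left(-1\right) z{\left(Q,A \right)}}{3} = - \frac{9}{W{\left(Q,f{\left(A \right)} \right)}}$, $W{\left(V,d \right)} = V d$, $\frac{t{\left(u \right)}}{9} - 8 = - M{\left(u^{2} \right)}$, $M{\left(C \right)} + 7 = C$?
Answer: $\frac{9315}{94} \approx 99.096$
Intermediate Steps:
$M{\left(C \right)} = -7 + C$
$t{\left(u \right)} = 135 - 9 u^{2}$ ($t{\left(u \right)} = 72 + 9 \left(- (-7 + u^{2})\right) = 72 + 9 \left(7 - u^{2}\right) = 72 - \left(-63 + 9 u^{2}\right) = 135 - 9 u^{2}$)
$f{\left(B \right)} = 72 - 9 B^{2}$ ($f{\left(B \right)} = 63 - 9 \left(\left(B^{2} + 0 B\right) - 1\right) = 63 - 9 \left(\left(B^{2} + 0\right) - 1\right) = 63 - 9 \left(B^{2} - 1\right) = 63 - 9 \left(-1 + B^{2}\right) = 63 - \left(-9 + 9 B^{2}\right) = 72 - 9 B^{2}$)
$z{\left(Q,A \right)} = \frac{27}{Q \left(72 - 9 A^{2}\right)}$ ($z{\left(Q,A \right)} = - 3 \left(- \frac{9}{Q \left(72 - 9 A^{2}\right)}\right) = \frac{27}{Q \left(72 - 9 A^{2}\right)}$)
$t{\left(0 \right)} \left(-92\right) z{\left(2,14 \right)} = \left(135 - 9 \cdot 0^{2}\right) \left(-92\right) \left(- \frac{3}{2 \left(-8 + 14^{2}\right)}\right) = \left(135 - 0\right) \left(-92\right) \left(\left(-3\right) \frac{1}{2} \frac{1}{-8 + 196}\right) = \left(135 + 0\right) \left(-92\right) \left(\left(-3\right) \frac{1}{2} \cdot \frac{1}{188}\right) = 135 \left(-92\right) \left(\left(-3\right) \frac{1}{2} \cdot \frac{1}{188}\right) = \left(-12420\right) \left(- \frac{3}{376}\right) = \frac{9315}{94}$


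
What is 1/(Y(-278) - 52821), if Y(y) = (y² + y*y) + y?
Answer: 1/101469 ≈ 9.8552e-6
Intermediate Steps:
Y(y) = y + 2*y² (Y(y) = (y² + y²) + y = 2*y² + y = y + 2*y²)
1/(Y(-278) - 52821) = 1/(-278*(1 + 2*(-278)) - 52821) = 1/(-278*(1 - 556) - 52821) = 1/(-278*(-555) - 52821) = 1/(154290 - 52821) = 1/101469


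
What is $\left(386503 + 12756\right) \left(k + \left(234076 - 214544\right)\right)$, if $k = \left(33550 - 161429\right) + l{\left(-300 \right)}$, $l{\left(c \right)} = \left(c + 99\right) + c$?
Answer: $-43458543632$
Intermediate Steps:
$l{\left(c \right)} = 99 + 2 c$ ($l{\left(c \right)} = \left(99 + c\right) + c = 99 + 2 c$)
$k = -128380$ ($k = \left(33550 - 161429\right) + \left(99 + 2 \left(-300\right)\right) = -127879 + \left(99 - 600\right) = -127879 - 501 = -128380$)
$\left(386503 + 12756\right) \left(k + \left(234076 - 214544\right)\right) = \left(386503 + 12756\right) \left(-128380 + \left(234076 - 214544\right)\right) = 399259 \left(-128380 + 19532\right) = 399259 \left(-108848\right) = -43458543632$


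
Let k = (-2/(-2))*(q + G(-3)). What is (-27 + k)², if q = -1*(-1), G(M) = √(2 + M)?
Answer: (26 - I)² ≈ 675.0 - 52.0*I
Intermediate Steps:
q = 1
k = 1 + I (k = (-2/(-2))*(1 + √(2 - 3)) = (-2*(-½))*(1 + √(-1)) = 1*(1 + I) = 1 + I ≈ 1.0 + 1.0*I)
(-27 + k)² = (-27 + (1 + I))² = (-26 + I)²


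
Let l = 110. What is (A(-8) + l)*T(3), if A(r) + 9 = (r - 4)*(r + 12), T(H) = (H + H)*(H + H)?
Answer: 1908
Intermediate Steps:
T(H) = 4*H² (T(H) = (2*H)*(2*H) = 4*H²)
A(r) = -9 + (-4 + r)*(12 + r) (A(r) = -9 + (r - 4)*(r + 12) = -9 + (-4 + r)*(12 + r))
(A(-8) + l)*T(3) = ((-57 + (-8)² + 8*(-8)) + 110)*(4*3²) = ((-57 + 64 - 64) + 110)*(4*9) = (-57 + 110)*36 = 53*36 = 1908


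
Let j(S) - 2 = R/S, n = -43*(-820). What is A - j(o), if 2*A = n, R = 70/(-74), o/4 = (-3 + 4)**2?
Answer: 2608979/148 ≈ 17628.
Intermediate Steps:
n = 35260
o = 4 (o = 4*(-3 + 4)**2 = 4*1**2 = 4*1 = 4)
R = -35/37 (R = 70*(-1/74) = -35/37 ≈ -0.94595)
A = 17630 (A = (1/2)*35260 = 17630)
j(S) = 2 - 35/(37*S)
A - j(o) = 17630 - (2 - 35/37/4) = 17630 - (2 - 35/37*1/4) = 17630 - (2 - 35/148) = 17630 - 1*261/148 = 17630 - 261/148 = 2608979/148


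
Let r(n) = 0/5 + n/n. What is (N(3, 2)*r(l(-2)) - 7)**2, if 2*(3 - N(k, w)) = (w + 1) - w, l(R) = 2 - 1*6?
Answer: 81/4 ≈ 20.250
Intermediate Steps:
l(R) = -4 (l(R) = 2 - 6 = -4)
N(k, w) = 5/2 (N(k, w) = 3 - ((w + 1) - w)/2 = 3 - ((1 + w) - w)/2 = 3 - 1/2*1 = 3 - 1/2 = 5/2)
r(n) = 1 (r(n) = 0*(1/5) + 1 = 0 + 1 = 1)
(N(3, 2)*r(l(-2)) - 7)**2 = ((5/2)*1 - 7)**2 = (5/2 - 7)**2 = (-9/2)**2 = 81/4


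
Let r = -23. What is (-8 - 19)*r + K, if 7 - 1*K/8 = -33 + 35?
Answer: 661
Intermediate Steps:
K = 40 (K = 56 - 8*(-33 + 35) = 56 - 8*2 = 56 - 16 = 40)
(-8 - 19)*r + K = (-8 - 19)*(-23) + 40 = -27*(-23) + 40 = 621 + 40 = 661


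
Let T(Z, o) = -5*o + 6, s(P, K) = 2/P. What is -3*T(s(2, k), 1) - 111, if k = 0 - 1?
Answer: -114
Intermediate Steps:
k = -1
T(Z, o) = 6 - 5*o
-3*T(s(2, k), 1) - 111 = -3*(6 - 5*1) - 111 = -3*(6 - 5) - 111 = -3*1 - 111 = -3 - 111 = -114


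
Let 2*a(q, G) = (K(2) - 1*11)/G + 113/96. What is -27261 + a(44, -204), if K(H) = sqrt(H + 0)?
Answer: -88977895/3264 - sqrt(2)/408 ≈ -27260.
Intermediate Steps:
K(H) = sqrt(H)
a(q, G) = 113/192 + (-11 + sqrt(2))/(2*G) (a(q, G) = ((sqrt(2) - 1*11)/G + 113/96)/2 = ((sqrt(2) - 11)/G + 113*(1/96))/2 = ((-11 + sqrt(2))/G + 113/96)/2 = (113/96 + (-11 + sqrt(2))/G)/2 = 113/192 + (-11 + sqrt(2))/(2*G))
-27261 + a(44, -204) = -27261 + (1/192)*(-1056 + 96*sqrt(2) + 113*(-204))/(-204) = -27261 + (1/192)*(-1/204)*(-1056 + 96*sqrt(2) - 23052) = -27261 + (1/192)*(-1/204)*(-24108 + 96*sqrt(2)) = -27261 + (2009/3264 - sqrt(2)/408) = -88977895/3264 - sqrt(2)/408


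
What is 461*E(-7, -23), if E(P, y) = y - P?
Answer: -7376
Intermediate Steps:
461*E(-7, -23) = 461*(-23 - 1*(-7)) = 461*(-23 + 7) = 461*(-16) = -7376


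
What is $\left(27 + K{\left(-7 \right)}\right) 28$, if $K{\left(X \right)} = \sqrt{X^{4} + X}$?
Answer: $756 + 84 \sqrt{266} \approx 2126.0$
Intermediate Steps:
$K{\left(X \right)} = \sqrt{X + X^{4}}$
$\left(27 + K{\left(-7 \right)}\right) 28 = \left(27 + \sqrt{-7 + \left(-7\right)^{4}}\right) 28 = \left(27 + \sqrt{-7 + 2401}\right) 28 = \left(27 + \sqrt{2394}\right) 28 = \left(27 + 3 \sqrt{266}\right) 28 = 756 + 84 \sqrt{266}$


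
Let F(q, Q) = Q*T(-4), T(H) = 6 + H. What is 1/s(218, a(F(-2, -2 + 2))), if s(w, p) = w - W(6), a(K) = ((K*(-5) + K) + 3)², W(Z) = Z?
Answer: 1/212 ≈ 0.0047170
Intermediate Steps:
F(q, Q) = 2*Q (F(q, Q) = Q*(6 - 4) = Q*2 = 2*Q)
a(K) = (3 - 4*K)² (a(K) = ((-5*K + K) + 3)² = (-4*K + 3)² = (3 - 4*K)²)
s(w, p) = -6 + w (s(w, p) = w - 1*6 = w - 6 = -6 + w)
1/s(218, a(F(-2, -2 + 2))) = 1/(-6 + 218) = 1/212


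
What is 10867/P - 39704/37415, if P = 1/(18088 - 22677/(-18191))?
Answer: 19113245033631423/97230895 ≈ 1.9658e+8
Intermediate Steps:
P = 18191/329061485 (P = 1/(18088 - 22677*(-1/18191)) = 1/(18088 + 22677/18191) = 1/(329061485/18191) = 18191/329061485 ≈ 5.5281e-5)
10867/P - 39704/37415 = 10867/(18191/329061485) - 39704/37415 = 10867*(329061485/18191) - 39704*1/37415 = 3575911157495/18191 - 5672/5345 = 19113245033631423/97230895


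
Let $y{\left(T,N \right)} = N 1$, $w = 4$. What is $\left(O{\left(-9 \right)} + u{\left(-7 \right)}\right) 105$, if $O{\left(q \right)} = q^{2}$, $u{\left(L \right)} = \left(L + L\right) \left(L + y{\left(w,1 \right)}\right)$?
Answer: $17325$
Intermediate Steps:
$y{\left(T,N \right)} = N$
$u{\left(L \right)} = 2 L \left(1 + L\right)$ ($u{\left(L \right)} = \left(L + L\right) \left(L + 1\right) = 2 L \left(1 + L\right)$)
$\left(O{\left(-9 \right)} + u{\left(-7 \right)}\right) 105 = \left(\left(-9\right)^{2} + 2 \left(-7\right) \left(1 - 7\right)\right) 105 = \left(81 + 2 \left(-7\right) \left(-6\right)\right) 105 = \left(81 + 84\right) 105 = 165 \cdot 105 = 17325$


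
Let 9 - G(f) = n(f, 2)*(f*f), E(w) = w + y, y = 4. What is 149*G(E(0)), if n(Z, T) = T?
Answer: -3427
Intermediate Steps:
E(w) = 4 + w (E(w) = w + 4 = 4 + w)
G(f) = 9 - 2*f² (G(f) = 9 - 2*f*f = 9 - 2*f²)
149*G(E(0)) = 149*(9 - 2*(4 + 0)²) = 149*(9 - 2*4²) = 149*(9 - 2*16) = 149*(9 - 32) = 149*(-23) = -3427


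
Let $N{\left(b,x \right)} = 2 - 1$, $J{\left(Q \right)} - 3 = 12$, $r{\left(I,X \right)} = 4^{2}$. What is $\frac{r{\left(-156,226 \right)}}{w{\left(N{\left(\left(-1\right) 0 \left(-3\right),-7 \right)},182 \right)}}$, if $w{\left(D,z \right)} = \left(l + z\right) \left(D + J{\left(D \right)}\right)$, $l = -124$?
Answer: $\frac{1}{58} \approx 0.017241$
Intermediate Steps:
$r{\left(I,X \right)} = 16$
$J{\left(Q \right)} = 15$ ($J{\left(Q \right)} = 3 + 12 = 15$)
$N{\left(b,x \right)} = 1$
$w{\left(D,z \right)} = \left(-124 + z\right) \left(15 + D\right)$ ($w{\left(D,z \right)} = \left(-124 + z\right) \left(D + 15\right) = \left(-124 + z\right) \left(15 + D\right)$)
$\frac{r{\left(-156,226 \right)}}{w{\left(N{\left(\left(-1\right) 0 \left(-3\right),-7 \right)},182 \right)}} = \frac{16}{-1860 - 124 + 15 \cdot 182 + 1 \cdot 182} = \frac{16}{-1860 - 124 + 2730 + 182} = \frac{16}{928} = 16 \cdot \frac{1}{928} = \frac{1}{58}$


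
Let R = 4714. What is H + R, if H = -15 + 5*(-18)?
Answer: 4609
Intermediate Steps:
H = -105 (H = -15 - 90 = -105)
H + R = -105 + 4714 = 4609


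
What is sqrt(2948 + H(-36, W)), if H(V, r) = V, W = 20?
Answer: 4*sqrt(182) ≈ 53.963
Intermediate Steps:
sqrt(2948 + H(-36, W)) = sqrt(2948 - 36) = sqrt(2912) = 4*sqrt(182)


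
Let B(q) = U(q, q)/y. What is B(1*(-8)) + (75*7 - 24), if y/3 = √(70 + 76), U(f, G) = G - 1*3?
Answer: 501 - 11*√146/438 ≈ 500.70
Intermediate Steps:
U(f, G) = -3 + G (U(f, G) = G - 3 = -3 + G)
y = 3*√146 (y = 3*√(70 + 76) = 3*√146 ≈ 36.249)
B(q) = √146*(-3 + q)/438 (B(q) = (-3 + q)/((3*√146)) = (-3 + q)*(√146/438) = √146*(-3 + q)/438)
B(1*(-8)) + (75*7 - 24) = √146*(-3 + 1*(-8))/438 + (75*7 - 24) = √146*(-3 - 8)/438 + (525 - 24) = (1/438)*√146*(-11) + 501 = -11*√146/438 + 501 = 501 - 11*√146/438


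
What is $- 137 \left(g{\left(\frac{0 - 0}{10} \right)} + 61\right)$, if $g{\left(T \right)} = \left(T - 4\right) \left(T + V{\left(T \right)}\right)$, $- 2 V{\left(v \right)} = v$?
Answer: $-8357$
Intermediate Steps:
$V{\left(v \right)} = - \frac{v}{2}$
$g{\left(T \right)} = \frac{T \left(-4 + T\right)}{2}$ ($g{\left(T \right)} = \left(T - 4\right) \left(T - \frac{T}{2}\right) = \left(-4 + T\right) \frac{T}{2} = \frac{T \left(-4 + T\right)}{2}$)
$- 137 \left(g{\left(\frac{0 - 0}{10} \right)} + 61\right) = - 137 \left(\frac{\frac{0 - 0}{10} \left(-4 + \frac{0 - 0}{10}\right)}{2} + 61\right) = - 137 \left(\frac{\left(0 + 0\right) \frac{1}{10} \left(-4 + \left(0 + 0\right) \frac{1}{10}\right)}{2} + 61\right) = - 137 \left(\frac{0 \cdot \frac{1}{10} \left(-4 + 0 \cdot \frac{1}{10}\right)}{2} + 61\right) = - 137 \left(\frac{1}{2} \cdot 0 \left(-4 + 0\right) + 61\right) = - 137 \left(\frac{1}{2} \cdot 0 \left(-4\right) + 61\right) = - 137 \left(0 + 61\right) = \left(-137\right) 61 = -8357$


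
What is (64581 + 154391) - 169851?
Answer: 49121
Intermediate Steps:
(64581 + 154391) - 169851 = 218972 - 169851 = 49121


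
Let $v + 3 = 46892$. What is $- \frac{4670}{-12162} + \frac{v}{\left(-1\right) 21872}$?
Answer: $- \frac{234060889}{133003632} \approx -1.7598$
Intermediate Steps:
$v = 46889$ ($v = -3 + 46892 = 46889$)
$- \frac{4670}{-12162} + \frac{v}{\left(-1\right) 21872} = - \frac{4670}{-12162} + \frac{46889}{\left(-1\right) 21872} = \left(-4670\right) \left(- \frac{1}{12162}\right) + \frac{46889}{-21872} = \frac{2335}{6081} + 46889 \left(- \frac{1}{21872}\right) = \frac{2335}{6081} - \frac{46889}{21872} = - \frac{234060889}{133003632}$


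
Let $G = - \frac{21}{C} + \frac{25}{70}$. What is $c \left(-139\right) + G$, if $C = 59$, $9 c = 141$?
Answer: $- \frac{5396255}{2478} \approx -2177.7$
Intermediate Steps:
$c = \frac{47}{3}$ ($c = \frac{1}{9} \cdot 141 = \frac{47}{3} \approx 15.667$)
$G = \frac{1}{826}$ ($G = - \frac{21}{59} + \frac{25}{70} = \left(-21\right) \frac{1}{59} + 25 \cdot \frac{1}{70} = - \frac{21}{59} + \frac{5}{14} = \frac{1}{826} \approx 0.0012107$)
$c \left(-139\right) + G = \frac{47}{3} \left(-139\right) + \frac{1}{826} = - \frac{6533}{3} + \frac{1}{826} = - \frac{5396255}{2478}$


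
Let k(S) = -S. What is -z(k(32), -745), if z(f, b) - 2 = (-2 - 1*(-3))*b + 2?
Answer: 741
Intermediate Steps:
z(f, b) = 4 + b (z(f, b) = 2 + ((-2 - 1*(-3))*b + 2) = 2 + ((-2 + 3)*b + 2) = 2 + (1*b + 2) = 2 + (b + 2) = 2 + (2 + b) = 4 + b)
-z(k(32), -745) = -(4 - 745) = -1*(-741) = 741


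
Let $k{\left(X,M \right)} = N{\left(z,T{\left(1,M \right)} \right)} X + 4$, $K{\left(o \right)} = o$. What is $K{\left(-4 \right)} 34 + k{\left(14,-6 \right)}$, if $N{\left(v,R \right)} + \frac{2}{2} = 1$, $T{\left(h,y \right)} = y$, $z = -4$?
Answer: $-132$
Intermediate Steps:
$N{\left(v,R \right)} = 0$ ($N{\left(v,R \right)} = -1 + 1 = 0$)
$k{\left(X,M \right)} = 4$ ($k{\left(X,M \right)} = 0 X + 4 = 0 + 4 = 4$)
$K{\left(-4 \right)} 34 + k{\left(14,-6 \right)} = \left(-4\right) 34 + 4 = -136 + 4 = -132$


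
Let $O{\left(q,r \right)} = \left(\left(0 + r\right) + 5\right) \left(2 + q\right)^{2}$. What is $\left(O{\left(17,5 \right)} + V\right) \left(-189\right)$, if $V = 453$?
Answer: $-767907$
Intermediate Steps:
$O{\left(q,r \right)} = \left(2 + q\right)^{2} \left(5 + r\right)$ ($O{\left(q,r \right)} = \left(r + 5\right) \left(2 + q\right)^{2} = \left(5 + r\right) \left(2 + q\right)^{2} = \left(2 + q\right)^{2} \left(5 + r\right)$)
$\left(O{\left(17,5 \right)} + V\right) \left(-189\right) = \left(\left(2 + 17\right)^{2} \left(5 + 5\right) + 453\right) \left(-189\right) = \left(19^{2} \cdot 10 + 453\right) \left(-189\right) = \left(361 \cdot 10 + 453\right) \left(-189\right) = \left(3610 + 453\right) \left(-189\right) = 4063 \left(-189\right) = -767907$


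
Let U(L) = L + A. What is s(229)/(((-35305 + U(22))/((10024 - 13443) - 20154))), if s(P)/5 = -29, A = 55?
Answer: -3418085/35228 ≈ -97.027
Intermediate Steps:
s(P) = -145 (s(P) = 5*(-29) = -145)
U(L) = 55 + L (U(L) = L + 55 = 55 + L)
s(229)/(((-35305 + U(22))/((10024 - 13443) - 20154))) = -145*((10024 - 13443) - 20154)/(-35305 + (55 + 22)) = -145*(-3419 - 20154)/(-35305 + 77) = -145/((-35228/(-23573))) = -145/((-35228*(-1/23573))) = -145/35228/23573 = -145*23573/35228 = -3418085/35228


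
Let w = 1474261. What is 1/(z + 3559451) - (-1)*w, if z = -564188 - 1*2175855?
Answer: 1208021257489/819408 ≈ 1.4743e+6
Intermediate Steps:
z = -2740043 (z = -564188 - 2175855 = -2740043)
1/(z + 3559451) - (-1)*w = 1/(-2740043 + 3559451) - (-1)*1474261 = 1/819408 - 1*(-1474261) = 1/819408 + 1474261 = 1208021257489/819408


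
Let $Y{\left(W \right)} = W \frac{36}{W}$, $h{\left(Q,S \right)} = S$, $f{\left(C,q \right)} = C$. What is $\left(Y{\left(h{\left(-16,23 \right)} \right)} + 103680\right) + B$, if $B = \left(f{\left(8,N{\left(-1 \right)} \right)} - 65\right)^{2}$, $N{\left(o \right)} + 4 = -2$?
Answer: $106965$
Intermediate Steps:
$N{\left(o \right)} = -6$ ($N{\left(o \right)} = -4 - 2 = -6$)
$Y{\left(W \right)} = 36$
$B = 3249$ ($B = \left(8 - 65\right)^{2} = \left(-57\right)^{2} = 3249$)
$\left(Y{\left(h{\left(-16,23 \right)} \right)} + 103680\right) + B = \left(36 + 103680\right) + 3249 = 103716 + 3249 = 106965$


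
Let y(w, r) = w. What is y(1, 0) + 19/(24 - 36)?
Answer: -7/12 ≈ -0.58333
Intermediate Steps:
y(1, 0) + 19/(24 - 36) = 1 + 19/(24 - 36) = 1 + 19/(-12) = 1 - 1/12*19 = 1 - 19/12 = -7/12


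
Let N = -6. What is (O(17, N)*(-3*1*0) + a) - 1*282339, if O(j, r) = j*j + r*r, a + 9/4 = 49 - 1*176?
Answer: -1129873/4 ≈ -2.8247e+5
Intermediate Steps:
a = -517/4 (a = -9/4 + (49 - 1*176) = -9/4 + (49 - 176) = -9/4 - 127 = -517/4 ≈ -129.25)
O(j, r) = j**2 + r**2
(O(17, N)*(-3*1*0) + a) - 1*282339 = ((17**2 + (-6)**2)*(-3*1*0) - 517/4) - 1*282339 = ((289 + 36)*(-3*0) - 517/4) - 282339 = (325*0 - 517/4) - 282339 = (0 - 517/4) - 282339 = -517/4 - 282339 = -1129873/4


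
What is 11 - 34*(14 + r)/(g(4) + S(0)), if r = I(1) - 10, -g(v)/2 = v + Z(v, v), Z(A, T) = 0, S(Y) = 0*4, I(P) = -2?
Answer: 39/2 ≈ 19.500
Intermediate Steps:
S(Y) = 0
g(v) = -2*v (g(v) = -2*(v + 0) = -2*v)
r = -12 (r = -2 - 10 = -12)
11 - 34*(14 + r)/(g(4) + S(0)) = 11 - 34*(14 - 12)/(-2*4 + 0) = 11 - 68/(-8 + 0) = 11 - 68/(-8) = 11 - 68*(-1)/8 = 11 - 34*(-¼) = 11 + 17/2 = 39/2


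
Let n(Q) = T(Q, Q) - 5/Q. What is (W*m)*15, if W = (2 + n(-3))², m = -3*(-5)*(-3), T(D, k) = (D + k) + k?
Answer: -19200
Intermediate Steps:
T(D, k) = D + 2*k
n(Q) = -5/Q + 3*Q (n(Q) = (Q + 2*Q) - 5/Q = 3*Q - 5/Q = -5/Q + 3*Q)
m = -45 (m = 15*(-3) = -45)
W = 256/9 (W = (2 + (-5/(-3) + 3*(-3)))² = (2 + (-5*(-⅓) - 9))² = (2 + (5/3 - 9))² = (2 - 22/3)² = (-16/3)² = 256/9 ≈ 28.444)
(W*m)*15 = ((256/9)*(-45))*15 = -1280*15 = -19200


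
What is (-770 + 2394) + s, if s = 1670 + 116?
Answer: 3410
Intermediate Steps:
s = 1786
(-770 + 2394) + s = (-770 + 2394) + 1786 = 1624 + 1786 = 3410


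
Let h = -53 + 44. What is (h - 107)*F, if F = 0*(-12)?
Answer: 0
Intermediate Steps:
F = 0
h = -9
(h - 107)*F = (-9 - 107)*0 = -116*0 = 0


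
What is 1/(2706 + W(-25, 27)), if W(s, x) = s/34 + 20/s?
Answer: 170/459759 ≈ 0.00036976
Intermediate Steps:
W(s, x) = 20/s + s/34 (W(s, x) = s*(1/34) + 20/s = s/34 + 20/s = 20/s + s/34)
1/(2706 + W(-25, 27)) = 1/(2706 + (20/(-25) + (1/34)*(-25))) = 1/(2706 + (20*(-1/25) - 25/34)) = 1/(2706 + (-⅘ - 25/34)) = 1/(2706 - 261/170) = 1/(459759/170) = 170/459759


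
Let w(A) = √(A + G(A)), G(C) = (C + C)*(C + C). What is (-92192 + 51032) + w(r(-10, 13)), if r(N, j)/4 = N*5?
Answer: -41160 + 10*√1598 ≈ -40760.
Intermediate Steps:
G(C) = 4*C² (G(C) = (2*C)*(2*C) = 4*C²)
r(N, j) = 20*N (r(N, j) = 4*(N*5) = 4*(5*N) = 20*N)
w(A) = √(A + 4*A²)
(-92192 + 51032) + w(r(-10, 13)) = (-92192 + 51032) + √((20*(-10))*(1 + 4*(20*(-10)))) = -41160 + √(-200*(1 + 4*(-200))) = -41160 + √(-200*(1 - 800)) = -41160 + √(-200*(-799)) = -41160 + √159800 = -41160 + 10*√1598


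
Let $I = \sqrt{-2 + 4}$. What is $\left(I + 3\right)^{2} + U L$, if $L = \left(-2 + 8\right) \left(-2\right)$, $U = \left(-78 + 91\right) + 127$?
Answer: $-1669 + 6 \sqrt{2} \approx -1660.5$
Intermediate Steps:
$I = \sqrt{2} \approx 1.4142$
$U = 140$ ($U = 13 + 127 = 140$)
$L = -12$ ($L = 6 \left(-2\right) = -12$)
$\left(I + 3\right)^{2} + U L = \left(\sqrt{2} + 3\right)^{2} + 140 \left(-12\right) = \left(3 + \sqrt{2}\right)^{2} - 1680 = -1680 + \left(3 + \sqrt{2}\right)^{2}$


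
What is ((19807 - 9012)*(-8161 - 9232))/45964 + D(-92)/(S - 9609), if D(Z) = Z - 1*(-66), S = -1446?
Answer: -2075657248861/508132020 ≈ -4084.9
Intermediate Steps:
D(Z) = 66 + Z (D(Z) = Z + 66 = 66 + Z)
((19807 - 9012)*(-8161 - 9232))/45964 + D(-92)/(S - 9609) = ((19807 - 9012)*(-8161 - 9232))/45964 + (66 - 92)/(-1446 - 9609) = (10795*(-17393))*(1/45964) - 26/(-11055) = -187757435*1/45964 - 26*(-1/11055) = -187757435/45964 + 26/11055 = -2075657248861/508132020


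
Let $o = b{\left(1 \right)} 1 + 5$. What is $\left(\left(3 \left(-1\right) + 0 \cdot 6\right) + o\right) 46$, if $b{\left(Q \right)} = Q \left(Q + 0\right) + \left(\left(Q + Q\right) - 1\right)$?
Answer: $184$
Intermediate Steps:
$b{\left(Q \right)} = -1 + Q^{2} + 2 Q$ ($b{\left(Q \right)} = Q Q + \left(2 Q - 1\right) = Q^{2} + \left(-1 + 2 Q\right) = -1 + Q^{2} + 2 Q$)
$o = 7$ ($o = \left(-1 + 1^{2} + 2 \cdot 1\right) 1 + 5 = \left(-1 + 1 + 2\right) 1 + 5 = 2 \cdot 1 + 5 = 2 + 5 = 7$)
$\left(\left(3 \left(-1\right) + 0 \cdot 6\right) + o\right) 46 = \left(\left(3 \left(-1\right) + 0 \cdot 6\right) + 7\right) 46 = \left(\left(-3 + 0\right) + 7\right) 46 = \left(-3 + 7\right) 46 = 4 \cdot 46 = 184$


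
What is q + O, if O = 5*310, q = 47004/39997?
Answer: 62042354/39997 ≈ 1551.2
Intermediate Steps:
q = 47004/39997 (q = 47004*(1/39997) = 47004/39997 ≈ 1.1752)
O = 1550
q + O = 47004/39997 + 1550 = 62042354/39997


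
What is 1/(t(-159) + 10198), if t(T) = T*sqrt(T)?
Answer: 10198/108018883 + 159*I*sqrt(159)/108018883 ≈ 9.4409e-5 + 1.8561e-5*I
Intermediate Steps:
t(T) = T**(3/2)
1/(t(-159) + 10198) = 1/((-159)**(3/2) + 10198) = 1/(-159*I*sqrt(159) + 10198) = 1/(10198 - 159*I*sqrt(159))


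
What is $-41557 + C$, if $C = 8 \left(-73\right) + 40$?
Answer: $-42101$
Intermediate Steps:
$C = -544$ ($C = -584 + 40 = -544$)
$-41557 + C = -41557 - 544 = -42101$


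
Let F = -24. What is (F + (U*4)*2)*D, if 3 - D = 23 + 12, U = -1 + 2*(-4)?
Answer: 3072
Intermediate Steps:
U = -9 (U = -1 - 8 = -9)
D = -32 (D = 3 - (23 + 12) = 3 - 1*35 = 3 - 35 = -32)
(F + (U*4)*2)*D = (-24 - 9*4*2)*(-32) = (-24 - 36*2)*(-32) = (-24 - 72)*(-32) = -96*(-32) = 3072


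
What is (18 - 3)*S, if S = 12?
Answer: 180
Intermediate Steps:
(18 - 3)*S = (18 - 3)*12 = 15*12 = 180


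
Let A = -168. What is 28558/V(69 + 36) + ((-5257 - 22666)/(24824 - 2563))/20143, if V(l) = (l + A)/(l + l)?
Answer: -128055021066109/1345209969 ≈ -95193.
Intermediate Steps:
V(l) = (-168 + l)/(2*l) (V(l) = (l - 168)/(l + l) = (-168 + l)/((2*l)) = (-168 + l)*(1/(2*l)) = (-168 + l)/(2*l))
28558/V(69 + 36) + ((-5257 - 22666)/(24824 - 2563))/20143 = 28558/(((-168 + (69 + 36))/(2*(69 + 36)))) + ((-5257 - 22666)/(24824 - 2563))/20143 = 28558/(((1/2)*(-168 + 105)/105)) - 27923/22261*(1/20143) = 28558/(((1/2)*(1/105)*(-63))) - 27923*1/22261*(1/20143) = 28558/(-3/10) - 27923/22261*1/20143 = 28558*(-10/3) - 27923/448403323 = -285580/3 - 27923/448403323 = -128055021066109/1345209969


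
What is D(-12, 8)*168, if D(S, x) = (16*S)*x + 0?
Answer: -258048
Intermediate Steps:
D(S, x) = 16*S*x (D(S, x) = 16*S*x + 0 = 16*S*x)
D(-12, 8)*168 = (16*(-12)*8)*168 = -1536*168 = -258048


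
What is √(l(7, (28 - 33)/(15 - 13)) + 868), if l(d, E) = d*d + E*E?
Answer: √3693/2 ≈ 30.385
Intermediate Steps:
l(d, E) = E² + d² (l(d, E) = d² + E² = E² + d²)
√(l(7, (28 - 33)/(15 - 13)) + 868) = √((((28 - 33)/(15 - 13))² + 7²) + 868) = √(((-5/2)² + 49) + 868) = √((25/4 + 49) + 868) = √(221/4 + 868) = √(3693/4) = √3693/2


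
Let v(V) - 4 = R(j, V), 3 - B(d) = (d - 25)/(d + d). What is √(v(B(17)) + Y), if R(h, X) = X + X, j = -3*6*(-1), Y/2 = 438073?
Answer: 2*√63302305/17 ≈ 936.03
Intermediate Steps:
Y = 876146 (Y = 2*438073 = 876146)
B(d) = 3 - (-25 + d)/(2*d) (B(d) = 3 - (d - 25)/(d + d) = 3 - (-25 + d)/(2*d))
j = 18 (j = -18*(-1) = 18)
R(h, X) = 2*X
v(V) = 4 + 2*V
√(v(B(17)) + Y) = √((4 + 2*((5/2)*(5 + 17)/17)) + 876146) = √((4 + 2*((5/2)*(1/17)*22)) + 876146) = √((4 + 2*(55/17)) + 876146) = √((4 + 110/17) + 876146) = √(178/17 + 876146) = √(14894660/17) = 2*√63302305/17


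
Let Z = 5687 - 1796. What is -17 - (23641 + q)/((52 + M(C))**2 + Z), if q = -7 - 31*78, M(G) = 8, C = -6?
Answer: -49521/2497 ≈ -19.832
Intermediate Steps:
Z = 3891
q = -2425 (q = -7 - 2418 = -2425)
-17 - (23641 + q)/((52 + M(C))**2 + Z) = -17 - (23641 - 2425)/((52 + 8)**2 + 3891) = -17 - 21216/(60**2 + 3891) = -17 - 21216/(3600 + 3891) = -17 - 21216/7491 = -17 - 1*7072/2497 = -17 - 7072/2497 = -49521/2497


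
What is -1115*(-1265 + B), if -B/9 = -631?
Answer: -4921610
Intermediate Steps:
B = 5679 (B = -9*(-631) = 5679)
-1115*(-1265 + B) = -1115*(-1265 + 5679) = -1115*4414 = -4921610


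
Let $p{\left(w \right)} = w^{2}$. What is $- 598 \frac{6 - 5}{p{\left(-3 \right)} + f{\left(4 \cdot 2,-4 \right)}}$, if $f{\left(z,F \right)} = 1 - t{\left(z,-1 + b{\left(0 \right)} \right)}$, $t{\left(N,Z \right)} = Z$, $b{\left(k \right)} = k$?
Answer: $- \frac{598}{11} \approx -54.364$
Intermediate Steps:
$f{\left(z,F \right)} = 2$ ($f{\left(z,F \right)} = 1 - \left(-1 + 0\right) = 1 - -1 = 1 + 1 = 2$)
$- 598 \frac{6 - 5}{p{\left(-3 \right)} + f{\left(4 \cdot 2,-4 \right)}} = - 598 \frac{6 - 5}{\left(-3\right)^{2} + 2} = - 598 \cdot 1 \frac{1}{9 + 2} = - 598 \cdot 1 \cdot \frac{1}{11} = \left(-598\right) \frac{1}{11} = - \frac{598}{11}$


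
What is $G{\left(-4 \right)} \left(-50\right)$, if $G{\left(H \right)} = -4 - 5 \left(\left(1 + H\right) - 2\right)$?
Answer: $-1050$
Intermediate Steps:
$G{\left(H \right)} = 1 - 5 H$ ($G{\left(H \right)} = -4 - 5 \left(-1 + H\right) = -4 - \left(-5 + 5 H\right) = 1 - 5 H$)
$G{\left(-4 \right)} \left(-50\right) = \left(1 - -20\right) \left(-50\right) = \left(1 + 20\right) \left(-50\right) = 21 \left(-50\right) = -1050$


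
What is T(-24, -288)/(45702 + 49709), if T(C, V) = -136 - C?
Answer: -112/95411 ≈ -0.0011739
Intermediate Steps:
T(-24, -288)/(45702 + 49709) = (-136 - 1*(-24))/(45702 + 49709) = (-136 + 24)/95411 = -112*1/95411 = -112/95411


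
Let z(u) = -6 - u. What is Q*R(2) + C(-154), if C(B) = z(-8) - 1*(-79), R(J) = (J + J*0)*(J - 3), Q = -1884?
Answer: 3849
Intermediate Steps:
R(J) = J*(-3 + J) (R(J) = (J + 0)*(-3 + J) = J*(-3 + J))
C(B) = 81 (C(B) = (-6 - 1*(-8)) - 1*(-79) = (-6 + 8) + 79 = 2 + 79 = 81)
Q*R(2) + C(-154) = -3768*(-3 + 2) + 81 = -3768*(-1) + 81 = -1884*(-2) + 81 = 3768 + 81 = 3849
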